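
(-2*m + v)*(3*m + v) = -6*m^2 + m*v + v^2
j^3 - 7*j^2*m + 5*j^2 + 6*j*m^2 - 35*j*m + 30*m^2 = (j + 5)*(j - 6*m)*(j - m)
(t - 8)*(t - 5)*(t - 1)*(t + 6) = t^4 - 8*t^3 - 31*t^2 + 278*t - 240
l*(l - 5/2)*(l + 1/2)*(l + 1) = l^4 - l^3 - 13*l^2/4 - 5*l/4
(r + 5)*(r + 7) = r^2 + 12*r + 35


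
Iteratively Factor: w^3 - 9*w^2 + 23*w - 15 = (w - 5)*(w^2 - 4*w + 3) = (w - 5)*(w - 3)*(w - 1)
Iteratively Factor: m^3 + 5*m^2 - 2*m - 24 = (m + 3)*(m^2 + 2*m - 8) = (m + 3)*(m + 4)*(m - 2)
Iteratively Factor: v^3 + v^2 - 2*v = (v)*(v^2 + v - 2) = v*(v - 1)*(v + 2)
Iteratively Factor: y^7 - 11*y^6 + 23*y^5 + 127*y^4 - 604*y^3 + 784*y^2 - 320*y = (y - 1)*(y^6 - 10*y^5 + 13*y^4 + 140*y^3 - 464*y^2 + 320*y) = y*(y - 1)*(y^5 - 10*y^4 + 13*y^3 + 140*y^2 - 464*y + 320) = y*(y - 1)*(y + 4)*(y^4 - 14*y^3 + 69*y^2 - 136*y + 80) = y*(y - 1)^2*(y + 4)*(y^3 - 13*y^2 + 56*y - 80) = y*(y - 5)*(y - 1)^2*(y + 4)*(y^2 - 8*y + 16) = y*(y - 5)*(y - 4)*(y - 1)^2*(y + 4)*(y - 4)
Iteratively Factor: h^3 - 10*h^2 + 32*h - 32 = (h - 2)*(h^2 - 8*h + 16) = (h - 4)*(h - 2)*(h - 4)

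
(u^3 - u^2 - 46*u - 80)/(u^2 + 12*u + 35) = (u^2 - 6*u - 16)/(u + 7)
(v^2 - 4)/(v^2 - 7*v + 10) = (v + 2)/(v - 5)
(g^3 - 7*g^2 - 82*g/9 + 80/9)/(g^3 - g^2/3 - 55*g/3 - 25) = (3*g^2 - 26*g + 16)/(3*(g^2 - 2*g - 15))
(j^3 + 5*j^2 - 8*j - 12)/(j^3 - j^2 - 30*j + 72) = (j^2 - j - 2)/(j^2 - 7*j + 12)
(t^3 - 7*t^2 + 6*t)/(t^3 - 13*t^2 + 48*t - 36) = t/(t - 6)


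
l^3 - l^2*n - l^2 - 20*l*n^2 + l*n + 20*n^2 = (l - 1)*(l - 5*n)*(l + 4*n)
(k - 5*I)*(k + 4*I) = k^2 - I*k + 20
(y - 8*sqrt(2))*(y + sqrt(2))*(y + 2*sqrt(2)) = y^3 - 5*sqrt(2)*y^2 - 44*y - 32*sqrt(2)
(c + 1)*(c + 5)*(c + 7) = c^3 + 13*c^2 + 47*c + 35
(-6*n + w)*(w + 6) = -6*n*w - 36*n + w^2 + 6*w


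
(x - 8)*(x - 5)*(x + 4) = x^3 - 9*x^2 - 12*x + 160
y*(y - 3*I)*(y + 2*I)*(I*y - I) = I*y^4 + y^3 - I*y^3 - y^2 + 6*I*y^2 - 6*I*y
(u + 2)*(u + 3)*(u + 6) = u^3 + 11*u^2 + 36*u + 36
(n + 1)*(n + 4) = n^2 + 5*n + 4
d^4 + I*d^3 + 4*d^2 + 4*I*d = d*(d - 2*I)*(d + I)*(d + 2*I)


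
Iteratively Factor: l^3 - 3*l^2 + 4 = (l + 1)*(l^2 - 4*l + 4) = (l - 2)*(l + 1)*(l - 2)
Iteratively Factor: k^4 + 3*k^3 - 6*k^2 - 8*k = (k + 1)*(k^3 + 2*k^2 - 8*k) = (k + 1)*(k + 4)*(k^2 - 2*k) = k*(k + 1)*(k + 4)*(k - 2)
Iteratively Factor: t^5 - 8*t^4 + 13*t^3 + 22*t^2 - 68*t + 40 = (t - 2)*(t^4 - 6*t^3 + t^2 + 24*t - 20) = (t - 2)*(t - 1)*(t^3 - 5*t^2 - 4*t + 20) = (t - 2)^2*(t - 1)*(t^2 - 3*t - 10) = (t - 2)^2*(t - 1)*(t + 2)*(t - 5)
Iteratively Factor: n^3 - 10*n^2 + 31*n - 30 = (n - 2)*(n^2 - 8*n + 15) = (n - 5)*(n - 2)*(n - 3)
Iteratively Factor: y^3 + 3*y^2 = (y + 3)*(y^2) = y*(y + 3)*(y)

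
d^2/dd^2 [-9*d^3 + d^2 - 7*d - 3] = 2 - 54*d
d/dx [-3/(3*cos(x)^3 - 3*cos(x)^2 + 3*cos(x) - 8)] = 9*(-3*cos(x)^2 + 2*cos(x) - 1)*sin(x)/(3*cos(x)^3 - 3*cos(x)^2 + 3*cos(x) - 8)^2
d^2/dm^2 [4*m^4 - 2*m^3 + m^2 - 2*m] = 48*m^2 - 12*m + 2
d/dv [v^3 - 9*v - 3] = 3*v^2 - 9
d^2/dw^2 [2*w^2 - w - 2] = 4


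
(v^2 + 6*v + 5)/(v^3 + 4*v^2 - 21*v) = (v^2 + 6*v + 5)/(v*(v^2 + 4*v - 21))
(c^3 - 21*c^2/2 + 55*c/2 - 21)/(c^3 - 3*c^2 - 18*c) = (-2*c^3 + 21*c^2 - 55*c + 42)/(2*c*(-c^2 + 3*c + 18))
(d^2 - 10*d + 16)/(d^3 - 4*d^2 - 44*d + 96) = 1/(d + 6)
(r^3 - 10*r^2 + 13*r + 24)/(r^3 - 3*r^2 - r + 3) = (r - 8)/(r - 1)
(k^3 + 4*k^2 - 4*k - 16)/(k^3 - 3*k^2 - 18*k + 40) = (k + 2)/(k - 5)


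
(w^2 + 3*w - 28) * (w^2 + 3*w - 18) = w^4 + 6*w^3 - 37*w^2 - 138*w + 504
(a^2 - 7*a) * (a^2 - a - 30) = a^4 - 8*a^3 - 23*a^2 + 210*a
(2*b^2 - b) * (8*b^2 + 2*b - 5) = 16*b^4 - 4*b^3 - 12*b^2 + 5*b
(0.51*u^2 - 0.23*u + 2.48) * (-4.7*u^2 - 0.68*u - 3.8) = -2.397*u^4 + 0.7342*u^3 - 13.4376*u^2 - 0.8124*u - 9.424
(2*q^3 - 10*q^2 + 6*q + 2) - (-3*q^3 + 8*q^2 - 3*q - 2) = 5*q^3 - 18*q^2 + 9*q + 4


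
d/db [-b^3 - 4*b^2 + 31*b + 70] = -3*b^2 - 8*b + 31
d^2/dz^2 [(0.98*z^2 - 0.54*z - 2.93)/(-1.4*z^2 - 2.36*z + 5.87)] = (1.77635683940025e-15*z^4 + 8.59264000000001*z^3 - 13.86504*z^2 + 84.71064*z + 28.221268)/(2.744*z^6 + 13.8768*z^5 - 11.12328*z^4 - 103.222624*z^3 + 46.638324*z^2 + 243.954852*z - 202.262003)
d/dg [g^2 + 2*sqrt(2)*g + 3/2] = 2*g + 2*sqrt(2)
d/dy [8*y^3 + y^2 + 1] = 2*y*(12*y + 1)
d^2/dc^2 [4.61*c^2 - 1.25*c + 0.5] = 9.22000000000000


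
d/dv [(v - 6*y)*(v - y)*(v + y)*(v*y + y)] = y*(4*v^3 - 18*v^2*y + 3*v^2 - 2*v*y^2 - 12*v*y + 6*y^3 - y^2)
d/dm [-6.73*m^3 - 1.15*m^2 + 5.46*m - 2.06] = -20.19*m^2 - 2.3*m + 5.46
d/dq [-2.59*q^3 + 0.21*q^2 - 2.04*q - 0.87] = -7.77*q^2 + 0.42*q - 2.04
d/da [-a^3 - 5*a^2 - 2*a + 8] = -3*a^2 - 10*a - 2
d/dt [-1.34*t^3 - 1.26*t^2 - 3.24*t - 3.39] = -4.02*t^2 - 2.52*t - 3.24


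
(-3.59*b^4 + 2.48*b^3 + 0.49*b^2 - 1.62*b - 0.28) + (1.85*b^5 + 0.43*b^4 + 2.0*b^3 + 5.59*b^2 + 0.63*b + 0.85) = 1.85*b^5 - 3.16*b^4 + 4.48*b^3 + 6.08*b^2 - 0.99*b + 0.57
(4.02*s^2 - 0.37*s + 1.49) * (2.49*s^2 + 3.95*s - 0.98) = 10.0098*s^4 + 14.9577*s^3 - 1.691*s^2 + 6.2481*s - 1.4602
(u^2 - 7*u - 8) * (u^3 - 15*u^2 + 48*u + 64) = u^5 - 22*u^4 + 145*u^3 - 152*u^2 - 832*u - 512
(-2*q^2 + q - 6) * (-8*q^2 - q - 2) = 16*q^4 - 6*q^3 + 51*q^2 + 4*q + 12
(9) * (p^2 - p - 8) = 9*p^2 - 9*p - 72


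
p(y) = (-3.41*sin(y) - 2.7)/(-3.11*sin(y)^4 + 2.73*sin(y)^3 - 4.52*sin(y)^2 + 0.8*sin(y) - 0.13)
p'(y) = (-3.41*sin(y) - 2.7)*(12.44*sin(y)^3*cos(y) - 8.19*sin(y)^2*cos(y) + 9.04*sin(y)*cos(y) - 0.8*cos(y))/(-3.11*sin(y)^4 + 2.73*sin(y)^3 - 4.52*sin(y)^2 + 0.8*sin(y) - 0.13)^2 - 3.41*cos(y)/(-3.11*sin(y)^4 + 2.73*sin(y)^3 - 4.52*sin(y)^2 + 0.8*sin(y) - 0.13)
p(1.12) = 1.85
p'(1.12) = -2.04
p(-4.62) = 1.46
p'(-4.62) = 0.32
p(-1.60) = -0.06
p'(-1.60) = -0.00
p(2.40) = 3.43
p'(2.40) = 7.65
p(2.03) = 1.87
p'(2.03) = 2.10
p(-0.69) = 0.14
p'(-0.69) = 1.11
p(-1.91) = -0.05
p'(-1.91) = -0.07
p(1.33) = 1.55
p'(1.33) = -0.90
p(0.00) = 20.77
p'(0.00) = 154.04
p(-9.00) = 0.86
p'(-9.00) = -5.58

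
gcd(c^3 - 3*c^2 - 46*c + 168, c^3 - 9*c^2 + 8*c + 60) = c - 6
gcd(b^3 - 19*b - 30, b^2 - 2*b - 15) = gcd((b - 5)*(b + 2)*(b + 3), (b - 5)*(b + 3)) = b^2 - 2*b - 15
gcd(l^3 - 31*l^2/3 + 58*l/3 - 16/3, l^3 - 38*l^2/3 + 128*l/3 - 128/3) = l^2 - 10*l + 16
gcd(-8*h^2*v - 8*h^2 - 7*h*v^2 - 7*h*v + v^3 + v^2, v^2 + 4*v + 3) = v + 1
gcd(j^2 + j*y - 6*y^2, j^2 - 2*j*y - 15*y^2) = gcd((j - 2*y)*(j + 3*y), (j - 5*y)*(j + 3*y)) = j + 3*y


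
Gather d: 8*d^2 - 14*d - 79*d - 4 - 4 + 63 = 8*d^2 - 93*d + 55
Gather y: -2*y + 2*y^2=2*y^2 - 2*y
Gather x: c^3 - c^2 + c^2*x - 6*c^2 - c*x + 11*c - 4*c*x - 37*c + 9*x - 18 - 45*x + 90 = c^3 - 7*c^2 - 26*c + x*(c^2 - 5*c - 36) + 72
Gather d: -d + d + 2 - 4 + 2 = 0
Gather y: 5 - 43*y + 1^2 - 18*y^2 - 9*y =-18*y^2 - 52*y + 6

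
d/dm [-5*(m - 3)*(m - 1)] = 20 - 10*m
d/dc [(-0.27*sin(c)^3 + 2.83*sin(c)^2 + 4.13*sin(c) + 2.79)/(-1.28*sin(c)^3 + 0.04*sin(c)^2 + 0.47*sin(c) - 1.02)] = (2.22044604925031e-16*sin(c)^5 + 3.6116*sin(c)^4 + 10.319*sin(c)^3 + 12.7047*sin(c)^2 - 5.9964*sin(c) - 5.5239)*cos(c)/(1.6384*sin(c)^6 - 0.1024*sin(c)^5 - 1.2016*sin(c)^4 + 2.6488*sin(c)^3 + 0.1393*sin(c)^2 - 0.9588*sin(c) + 1.0404)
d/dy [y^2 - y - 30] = 2*y - 1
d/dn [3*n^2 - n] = 6*n - 1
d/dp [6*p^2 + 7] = 12*p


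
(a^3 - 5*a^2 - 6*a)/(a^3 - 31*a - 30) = a/(a + 5)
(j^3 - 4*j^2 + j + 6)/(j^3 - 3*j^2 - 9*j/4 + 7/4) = 4*(j^2 - 5*j + 6)/(4*j^2 - 16*j + 7)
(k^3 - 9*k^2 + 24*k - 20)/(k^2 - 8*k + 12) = (k^2 - 7*k + 10)/(k - 6)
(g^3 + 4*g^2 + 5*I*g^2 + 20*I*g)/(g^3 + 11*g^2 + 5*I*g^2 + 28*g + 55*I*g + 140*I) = g/(g + 7)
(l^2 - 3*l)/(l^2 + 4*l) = (l - 3)/(l + 4)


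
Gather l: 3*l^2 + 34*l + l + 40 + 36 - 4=3*l^2 + 35*l + 72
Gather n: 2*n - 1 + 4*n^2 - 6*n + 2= 4*n^2 - 4*n + 1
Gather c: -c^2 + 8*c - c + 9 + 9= -c^2 + 7*c + 18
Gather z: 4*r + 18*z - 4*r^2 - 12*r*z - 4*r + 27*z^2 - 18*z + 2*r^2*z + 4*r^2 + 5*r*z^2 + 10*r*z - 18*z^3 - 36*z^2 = -18*z^3 + z^2*(5*r - 9) + z*(2*r^2 - 2*r)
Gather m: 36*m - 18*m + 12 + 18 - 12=18*m + 18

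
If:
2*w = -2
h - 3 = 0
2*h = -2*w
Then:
No Solution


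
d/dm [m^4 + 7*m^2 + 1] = 4*m^3 + 14*m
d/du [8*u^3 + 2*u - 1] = 24*u^2 + 2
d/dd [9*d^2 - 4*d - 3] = 18*d - 4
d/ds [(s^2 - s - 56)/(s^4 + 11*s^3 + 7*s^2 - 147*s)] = 2*(-s^3 + 10*s^2 + 32*s - 84)/(s^2*(s^4 + 8*s^3 - 26*s^2 - 168*s + 441))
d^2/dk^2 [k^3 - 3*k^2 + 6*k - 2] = 6*k - 6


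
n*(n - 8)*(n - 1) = n^3 - 9*n^2 + 8*n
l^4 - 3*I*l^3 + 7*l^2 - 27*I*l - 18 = (l - 3*I)*(l - 2*I)*(l - I)*(l + 3*I)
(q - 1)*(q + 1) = q^2 - 1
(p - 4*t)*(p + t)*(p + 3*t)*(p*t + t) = p^4*t + p^3*t - 13*p^2*t^3 - 12*p*t^4 - 13*p*t^3 - 12*t^4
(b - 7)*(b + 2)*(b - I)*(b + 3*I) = b^4 - 5*b^3 + 2*I*b^3 - 11*b^2 - 10*I*b^2 - 15*b - 28*I*b - 42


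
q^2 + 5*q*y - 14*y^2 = (q - 2*y)*(q + 7*y)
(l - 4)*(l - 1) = l^2 - 5*l + 4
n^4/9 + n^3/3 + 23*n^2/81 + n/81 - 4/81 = (n/3 + 1/3)^2*(n - 1/3)*(n + 4/3)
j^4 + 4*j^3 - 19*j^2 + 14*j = j*(j - 2)*(j - 1)*(j + 7)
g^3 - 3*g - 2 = (g - 2)*(g + 1)^2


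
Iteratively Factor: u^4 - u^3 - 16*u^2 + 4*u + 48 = (u - 2)*(u^3 + u^2 - 14*u - 24) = (u - 2)*(u + 3)*(u^2 - 2*u - 8) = (u - 2)*(u + 2)*(u + 3)*(u - 4)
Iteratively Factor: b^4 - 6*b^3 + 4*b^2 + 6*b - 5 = (b - 5)*(b^3 - b^2 - b + 1) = (b - 5)*(b + 1)*(b^2 - 2*b + 1) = (b - 5)*(b - 1)*(b + 1)*(b - 1)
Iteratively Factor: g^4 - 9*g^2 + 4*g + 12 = (g - 2)*(g^3 + 2*g^2 - 5*g - 6) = (g - 2)*(g + 1)*(g^2 + g - 6) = (g - 2)^2*(g + 1)*(g + 3)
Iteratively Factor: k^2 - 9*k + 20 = (k - 5)*(k - 4)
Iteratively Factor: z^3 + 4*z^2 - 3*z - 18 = (z - 2)*(z^2 + 6*z + 9) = (z - 2)*(z + 3)*(z + 3)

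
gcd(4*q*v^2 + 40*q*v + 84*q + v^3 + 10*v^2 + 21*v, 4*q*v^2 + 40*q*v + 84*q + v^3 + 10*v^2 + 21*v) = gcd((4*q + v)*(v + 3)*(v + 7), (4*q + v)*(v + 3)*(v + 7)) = 4*q*v^2 + 40*q*v + 84*q + v^3 + 10*v^2 + 21*v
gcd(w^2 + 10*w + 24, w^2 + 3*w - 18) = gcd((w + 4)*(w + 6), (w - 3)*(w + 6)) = w + 6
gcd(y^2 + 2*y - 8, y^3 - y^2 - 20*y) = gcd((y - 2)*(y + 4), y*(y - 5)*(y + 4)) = y + 4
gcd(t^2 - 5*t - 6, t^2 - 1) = t + 1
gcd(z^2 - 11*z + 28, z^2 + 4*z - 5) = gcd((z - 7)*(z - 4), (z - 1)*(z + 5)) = 1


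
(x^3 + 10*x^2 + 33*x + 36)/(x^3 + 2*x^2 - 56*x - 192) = (x^2 + 6*x + 9)/(x^2 - 2*x - 48)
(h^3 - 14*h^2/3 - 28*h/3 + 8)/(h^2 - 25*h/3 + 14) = (3*h^2 + 4*h - 4)/(3*h - 7)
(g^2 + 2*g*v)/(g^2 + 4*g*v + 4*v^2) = g/(g + 2*v)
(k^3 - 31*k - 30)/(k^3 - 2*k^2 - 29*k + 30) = (k + 1)/(k - 1)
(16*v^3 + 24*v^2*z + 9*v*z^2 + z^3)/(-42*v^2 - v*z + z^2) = (16*v^3 + 24*v^2*z + 9*v*z^2 + z^3)/(-42*v^2 - v*z + z^2)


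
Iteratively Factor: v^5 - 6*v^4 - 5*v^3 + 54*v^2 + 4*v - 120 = (v + 2)*(v^4 - 8*v^3 + 11*v^2 + 32*v - 60) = (v - 3)*(v + 2)*(v^3 - 5*v^2 - 4*v + 20) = (v - 3)*(v - 2)*(v + 2)*(v^2 - 3*v - 10) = (v - 3)*(v - 2)*(v + 2)^2*(v - 5)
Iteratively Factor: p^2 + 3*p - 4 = (p - 1)*(p + 4)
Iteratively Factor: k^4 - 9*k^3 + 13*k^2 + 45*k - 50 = (k - 5)*(k^3 - 4*k^2 - 7*k + 10) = (k - 5)*(k - 1)*(k^2 - 3*k - 10) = (k - 5)*(k - 1)*(k + 2)*(k - 5)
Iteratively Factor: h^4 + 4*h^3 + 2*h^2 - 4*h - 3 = (h - 1)*(h^3 + 5*h^2 + 7*h + 3) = (h - 1)*(h + 1)*(h^2 + 4*h + 3) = (h - 1)*(h + 1)*(h + 3)*(h + 1)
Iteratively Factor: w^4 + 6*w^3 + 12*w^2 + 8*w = (w + 2)*(w^3 + 4*w^2 + 4*w) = (w + 2)^2*(w^2 + 2*w) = w*(w + 2)^2*(w + 2)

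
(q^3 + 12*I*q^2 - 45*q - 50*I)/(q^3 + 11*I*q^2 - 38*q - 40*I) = (q + 5*I)/(q + 4*I)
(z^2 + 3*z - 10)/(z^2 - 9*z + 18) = (z^2 + 3*z - 10)/(z^2 - 9*z + 18)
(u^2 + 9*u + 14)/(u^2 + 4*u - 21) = (u + 2)/(u - 3)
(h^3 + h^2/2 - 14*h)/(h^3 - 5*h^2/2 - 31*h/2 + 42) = h/(h - 3)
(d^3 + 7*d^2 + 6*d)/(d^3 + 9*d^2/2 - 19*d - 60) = 2*d*(d + 1)/(2*d^2 - 3*d - 20)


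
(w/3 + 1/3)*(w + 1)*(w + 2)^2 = w^4/3 + 2*w^3 + 13*w^2/3 + 4*w + 4/3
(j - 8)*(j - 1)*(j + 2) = j^3 - 7*j^2 - 10*j + 16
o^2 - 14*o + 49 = (o - 7)^2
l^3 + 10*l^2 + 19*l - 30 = (l - 1)*(l + 5)*(l + 6)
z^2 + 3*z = z*(z + 3)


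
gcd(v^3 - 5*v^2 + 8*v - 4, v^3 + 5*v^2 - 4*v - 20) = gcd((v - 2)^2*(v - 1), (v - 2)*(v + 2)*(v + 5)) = v - 2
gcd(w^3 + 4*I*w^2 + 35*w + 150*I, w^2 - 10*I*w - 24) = w - 6*I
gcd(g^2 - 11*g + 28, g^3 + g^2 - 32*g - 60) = 1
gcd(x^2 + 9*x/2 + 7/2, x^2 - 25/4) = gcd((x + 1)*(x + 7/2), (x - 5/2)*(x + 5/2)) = 1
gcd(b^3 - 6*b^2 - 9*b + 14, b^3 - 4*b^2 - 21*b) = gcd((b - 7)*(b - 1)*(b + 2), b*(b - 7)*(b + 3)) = b - 7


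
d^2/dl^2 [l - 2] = 0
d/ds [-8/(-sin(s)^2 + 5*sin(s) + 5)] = 8*(5 - 2*sin(s))*cos(s)/(5*sin(s) + cos(s)^2 + 4)^2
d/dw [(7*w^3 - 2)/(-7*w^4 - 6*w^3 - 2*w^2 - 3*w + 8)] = (49*w^6 - 14*w^4 - 98*w^3 + 132*w^2 - 8*w - 6)/(49*w^8 + 84*w^7 + 64*w^6 + 66*w^5 - 72*w^4 - 84*w^3 - 23*w^2 - 48*w + 64)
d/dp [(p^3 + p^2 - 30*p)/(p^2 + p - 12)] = (p^4 + 2*p^3 - 5*p^2 - 24*p + 360)/(p^4 + 2*p^3 - 23*p^2 - 24*p + 144)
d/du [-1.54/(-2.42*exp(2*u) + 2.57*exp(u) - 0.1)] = (3.9578 - 7.4536*exp(u))*exp(u)/(2.42*exp(2*u) - 2.57*exp(u) + 0.1)^2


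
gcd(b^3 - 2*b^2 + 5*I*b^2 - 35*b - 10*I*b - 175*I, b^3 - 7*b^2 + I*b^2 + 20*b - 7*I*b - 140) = b^2 + b*(-7 + 5*I) - 35*I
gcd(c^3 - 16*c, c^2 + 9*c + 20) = c + 4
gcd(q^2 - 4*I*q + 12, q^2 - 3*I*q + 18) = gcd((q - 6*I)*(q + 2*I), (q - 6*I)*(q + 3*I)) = q - 6*I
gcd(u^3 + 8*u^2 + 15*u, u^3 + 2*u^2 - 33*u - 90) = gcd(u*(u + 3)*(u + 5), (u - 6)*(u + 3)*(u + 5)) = u^2 + 8*u + 15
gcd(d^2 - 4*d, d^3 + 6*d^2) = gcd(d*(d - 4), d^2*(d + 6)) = d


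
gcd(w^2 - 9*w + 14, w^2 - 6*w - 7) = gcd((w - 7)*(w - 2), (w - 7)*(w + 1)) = w - 7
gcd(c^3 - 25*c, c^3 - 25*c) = c^3 - 25*c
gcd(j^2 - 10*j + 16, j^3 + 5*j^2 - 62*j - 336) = j - 8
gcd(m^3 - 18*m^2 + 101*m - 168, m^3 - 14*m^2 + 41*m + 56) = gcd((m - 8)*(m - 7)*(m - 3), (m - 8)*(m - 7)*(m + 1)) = m^2 - 15*m + 56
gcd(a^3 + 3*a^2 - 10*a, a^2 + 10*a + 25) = a + 5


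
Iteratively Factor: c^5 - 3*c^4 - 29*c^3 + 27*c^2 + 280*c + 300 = (c + 2)*(c^4 - 5*c^3 - 19*c^2 + 65*c + 150) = (c - 5)*(c + 2)*(c^3 - 19*c - 30) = (c - 5)*(c + 2)*(c + 3)*(c^2 - 3*c - 10) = (c - 5)^2*(c + 2)*(c + 3)*(c + 2)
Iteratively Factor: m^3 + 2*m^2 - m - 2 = (m - 1)*(m^2 + 3*m + 2) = (m - 1)*(m + 1)*(m + 2)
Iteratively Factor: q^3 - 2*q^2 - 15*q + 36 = (q - 3)*(q^2 + q - 12) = (q - 3)*(q + 4)*(q - 3)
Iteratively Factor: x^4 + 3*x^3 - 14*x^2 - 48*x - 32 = (x - 4)*(x^3 + 7*x^2 + 14*x + 8) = (x - 4)*(x + 4)*(x^2 + 3*x + 2) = (x - 4)*(x + 1)*(x + 4)*(x + 2)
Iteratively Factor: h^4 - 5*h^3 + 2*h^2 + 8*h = (h - 2)*(h^3 - 3*h^2 - 4*h) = (h - 2)*(h + 1)*(h^2 - 4*h) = h*(h - 2)*(h + 1)*(h - 4)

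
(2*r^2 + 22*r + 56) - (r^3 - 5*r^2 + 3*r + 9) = -r^3 + 7*r^2 + 19*r + 47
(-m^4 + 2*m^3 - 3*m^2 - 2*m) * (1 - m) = m^5 - 3*m^4 + 5*m^3 - m^2 - 2*m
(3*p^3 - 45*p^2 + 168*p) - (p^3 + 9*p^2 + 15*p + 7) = 2*p^3 - 54*p^2 + 153*p - 7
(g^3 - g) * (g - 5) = g^4 - 5*g^3 - g^2 + 5*g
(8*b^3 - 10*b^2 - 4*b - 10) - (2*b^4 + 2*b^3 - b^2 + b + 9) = -2*b^4 + 6*b^3 - 9*b^2 - 5*b - 19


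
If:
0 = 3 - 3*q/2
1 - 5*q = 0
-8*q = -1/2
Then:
No Solution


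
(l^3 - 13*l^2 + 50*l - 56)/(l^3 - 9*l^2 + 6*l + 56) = (l - 2)/(l + 2)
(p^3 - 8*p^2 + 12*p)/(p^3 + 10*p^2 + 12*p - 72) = p*(p - 6)/(p^2 + 12*p + 36)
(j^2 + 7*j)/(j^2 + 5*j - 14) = j/(j - 2)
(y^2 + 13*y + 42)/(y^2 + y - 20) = (y^2 + 13*y + 42)/(y^2 + y - 20)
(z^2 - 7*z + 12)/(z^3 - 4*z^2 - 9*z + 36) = 1/(z + 3)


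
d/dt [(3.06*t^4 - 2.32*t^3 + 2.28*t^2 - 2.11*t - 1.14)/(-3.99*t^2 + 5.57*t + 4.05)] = (-24.4188*t^5 + 60.3894*t^4 + 23.7272*t^3 - 23.9073*t^2 + 9.3708*t - 2.1957)/(15.9201*t^4 - 44.4486*t^3 - 1.2941*t^2 + 45.117*t + 16.4025)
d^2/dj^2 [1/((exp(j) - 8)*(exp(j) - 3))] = (4*exp(3*j) - 33*exp(2*j) + 25*exp(j) + 264)*exp(j)/(exp(6*j) - 33*exp(5*j) + 435*exp(4*j) - 2915*exp(3*j) + 10440*exp(2*j) - 19008*exp(j) + 13824)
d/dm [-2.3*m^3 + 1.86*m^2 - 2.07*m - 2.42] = -6.9*m^2 + 3.72*m - 2.07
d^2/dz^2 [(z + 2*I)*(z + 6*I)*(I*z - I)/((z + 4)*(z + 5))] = (z^3*(160 + 116*I) + z^2*(960 + 1272*I) + z*(-960 + 4488*I) - 9280 + 4984*I)/(z^6 + 27*z^5 + 303*z^4 + 1809*z^3 + 6060*z^2 + 10800*z + 8000)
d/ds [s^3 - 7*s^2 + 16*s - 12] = 3*s^2 - 14*s + 16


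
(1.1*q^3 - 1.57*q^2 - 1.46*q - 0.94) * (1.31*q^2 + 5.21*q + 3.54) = 1.441*q^5 + 3.6743*q^4 - 6.1983*q^3 - 14.3958*q^2 - 10.0658*q - 3.3276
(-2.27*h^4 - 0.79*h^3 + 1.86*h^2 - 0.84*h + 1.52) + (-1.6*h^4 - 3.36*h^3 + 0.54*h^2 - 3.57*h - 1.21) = -3.87*h^4 - 4.15*h^3 + 2.4*h^2 - 4.41*h + 0.31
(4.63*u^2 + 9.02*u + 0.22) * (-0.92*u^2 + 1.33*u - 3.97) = -4.2596*u^4 - 2.1405*u^3 - 6.5869*u^2 - 35.5168*u - 0.8734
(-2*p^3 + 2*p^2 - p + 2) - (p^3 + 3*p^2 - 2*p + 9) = -3*p^3 - p^2 + p - 7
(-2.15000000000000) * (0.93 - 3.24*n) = 6.966*n - 1.9995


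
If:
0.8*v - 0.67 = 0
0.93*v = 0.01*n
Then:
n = 77.89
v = 0.84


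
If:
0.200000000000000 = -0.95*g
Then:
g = -0.21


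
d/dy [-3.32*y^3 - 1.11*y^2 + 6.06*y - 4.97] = -9.96*y^2 - 2.22*y + 6.06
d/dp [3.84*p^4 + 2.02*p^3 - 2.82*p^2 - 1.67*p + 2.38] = 15.36*p^3 + 6.06*p^2 - 5.64*p - 1.67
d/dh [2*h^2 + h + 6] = 4*h + 1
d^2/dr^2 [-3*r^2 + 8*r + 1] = -6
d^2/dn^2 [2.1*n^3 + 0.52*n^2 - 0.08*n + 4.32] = 12.6*n + 1.04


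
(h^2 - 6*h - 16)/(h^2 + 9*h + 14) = (h - 8)/(h + 7)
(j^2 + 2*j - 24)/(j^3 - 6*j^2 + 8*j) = (j + 6)/(j*(j - 2))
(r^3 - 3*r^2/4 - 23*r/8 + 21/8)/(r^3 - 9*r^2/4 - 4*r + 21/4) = (r - 3/2)/(r - 3)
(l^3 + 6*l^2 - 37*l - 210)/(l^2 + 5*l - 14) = (l^2 - l - 30)/(l - 2)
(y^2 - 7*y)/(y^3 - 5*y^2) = (y - 7)/(y*(y - 5))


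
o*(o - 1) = o^2 - o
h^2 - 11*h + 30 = (h - 6)*(h - 5)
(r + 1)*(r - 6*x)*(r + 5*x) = r^3 - r^2*x + r^2 - 30*r*x^2 - r*x - 30*x^2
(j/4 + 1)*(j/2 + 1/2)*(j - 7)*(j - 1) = j^4/8 - 3*j^3/8 - 29*j^2/8 + 3*j/8 + 7/2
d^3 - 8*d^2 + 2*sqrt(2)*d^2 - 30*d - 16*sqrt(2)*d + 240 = (d - 8)*(d - 3*sqrt(2))*(d + 5*sqrt(2))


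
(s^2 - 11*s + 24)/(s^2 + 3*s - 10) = (s^2 - 11*s + 24)/(s^2 + 3*s - 10)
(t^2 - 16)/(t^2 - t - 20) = (t - 4)/(t - 5)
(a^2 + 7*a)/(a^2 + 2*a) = (a + 7)/(a + 2)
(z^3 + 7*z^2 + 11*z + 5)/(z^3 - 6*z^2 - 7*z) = (z^2 + 6*z + 5)/(z*(z - 7))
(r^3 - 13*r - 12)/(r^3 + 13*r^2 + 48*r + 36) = (r^2 - r - 12)/(r^2 + 12*r + 36)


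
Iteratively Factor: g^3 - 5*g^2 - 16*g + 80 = (g - 5)*(g^2 - 16) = (g - 5)*(g + 4)*(g - 4)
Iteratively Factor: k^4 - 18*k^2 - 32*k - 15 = (k + 1)*(k^3 - k^2 - 17*k - 15) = (k + 1)*(k + 3)*(k^2 - 4*k - 5) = (k - 5)*(k + 1)*(k + 3)*(k + 1)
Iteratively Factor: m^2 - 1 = (m - 1)*(m + 1)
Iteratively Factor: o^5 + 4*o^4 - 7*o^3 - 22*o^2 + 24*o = (o + 3)*(o^4 + o^3 - 10*o^2 + 8*o) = o*(o + 3)*(o^3 + o^2 - 10*o + 8) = o*(o - 2)*(o + 3)*(o^2 + 3*o - 4) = o*(o - 2)*(o - 1)*(o + 3)*(o + 4)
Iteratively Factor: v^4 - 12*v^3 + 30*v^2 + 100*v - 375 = (v - 5)*(v^3 - 7*v^2 - 5*v + 75) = (v - 5)^2*(v^2 - 2*v - 15) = (v - 5)^2*(v + 3)*(v - 5)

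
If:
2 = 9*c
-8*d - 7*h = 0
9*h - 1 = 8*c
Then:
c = 2/9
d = -175/648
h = 25/81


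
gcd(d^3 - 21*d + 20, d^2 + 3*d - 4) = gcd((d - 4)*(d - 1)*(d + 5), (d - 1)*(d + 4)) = d - 1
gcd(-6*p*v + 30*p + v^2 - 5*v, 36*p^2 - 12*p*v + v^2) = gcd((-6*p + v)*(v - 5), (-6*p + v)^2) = 6*p - v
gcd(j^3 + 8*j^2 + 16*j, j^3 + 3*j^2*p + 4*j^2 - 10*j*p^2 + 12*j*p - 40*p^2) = j + 4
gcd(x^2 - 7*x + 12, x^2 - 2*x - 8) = x - 4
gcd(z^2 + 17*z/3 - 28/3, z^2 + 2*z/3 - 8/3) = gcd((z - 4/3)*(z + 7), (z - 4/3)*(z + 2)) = z - 4/3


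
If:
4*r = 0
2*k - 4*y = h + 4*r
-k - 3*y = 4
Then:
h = -10*y - 8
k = -3*y - 4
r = 0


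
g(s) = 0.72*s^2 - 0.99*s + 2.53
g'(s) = 1.44*s - 0.99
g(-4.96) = 25.15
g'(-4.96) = -8.13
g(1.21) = 2.39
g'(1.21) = 0.75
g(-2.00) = 7.39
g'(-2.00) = -3.87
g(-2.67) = 10.31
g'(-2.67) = -4.83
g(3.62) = 8.38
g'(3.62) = 4.22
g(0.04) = 2.49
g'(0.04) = -0.93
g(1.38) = 2.53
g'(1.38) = 1.00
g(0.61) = 2.19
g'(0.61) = -0.11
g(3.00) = 6.04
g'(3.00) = 3.33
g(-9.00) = 69.76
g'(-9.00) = -13.95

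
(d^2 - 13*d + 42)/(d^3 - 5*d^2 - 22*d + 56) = (d - 6)/(d^2 + 2*d - 8)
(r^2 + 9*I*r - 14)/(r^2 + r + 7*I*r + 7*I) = (r + 2*I)/(r + 1)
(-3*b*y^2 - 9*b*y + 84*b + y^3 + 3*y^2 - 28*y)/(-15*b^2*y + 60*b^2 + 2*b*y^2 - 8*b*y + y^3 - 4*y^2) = (y + 7)/(5*b + y)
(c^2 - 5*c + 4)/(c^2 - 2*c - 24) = (-c^2 + 5*c - 4)/(-c^2 + 2*c + 24)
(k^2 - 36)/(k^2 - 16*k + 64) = (k^2 - 36)/(k^2 - 16*k + 64)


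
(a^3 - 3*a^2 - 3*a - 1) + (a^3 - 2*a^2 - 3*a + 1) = 2*a^3 - 5*a^2 - 6*a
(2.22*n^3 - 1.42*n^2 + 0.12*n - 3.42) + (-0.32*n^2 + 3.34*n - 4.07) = 2.22*n^3 - 1.74*n^2 + 3.46*n - 7.49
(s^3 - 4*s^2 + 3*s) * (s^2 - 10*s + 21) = s^5 - 14*s^4 + 64*s^3 - 114*s^2 + 63*s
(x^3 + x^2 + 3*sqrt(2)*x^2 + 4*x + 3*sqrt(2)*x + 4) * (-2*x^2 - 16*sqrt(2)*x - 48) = -2*x^5 - 22*sqrt(2)*x^4 - 2*x^4 - 152*x^3 - 22*sqrt(2)*x^3 - 208*sqrt(2)*x^2 - 152*x^2 - 208*sqrt(2)*x - 192*x - 192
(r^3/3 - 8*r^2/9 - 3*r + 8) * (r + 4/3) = r^4/3 - 4*r^3/9 - 113*r^2/27 + 4*r + 32/3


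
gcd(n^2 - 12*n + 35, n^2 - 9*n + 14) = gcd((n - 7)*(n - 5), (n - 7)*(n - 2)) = n - 7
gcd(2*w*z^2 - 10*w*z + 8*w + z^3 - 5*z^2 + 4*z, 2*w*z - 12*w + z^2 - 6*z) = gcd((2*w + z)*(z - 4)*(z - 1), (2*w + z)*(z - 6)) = 2*w + z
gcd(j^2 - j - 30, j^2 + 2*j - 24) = 1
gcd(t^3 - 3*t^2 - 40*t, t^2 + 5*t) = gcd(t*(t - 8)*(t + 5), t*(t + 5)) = t^2 + 5*t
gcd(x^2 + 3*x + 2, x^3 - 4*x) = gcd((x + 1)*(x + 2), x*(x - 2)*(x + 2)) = x + 2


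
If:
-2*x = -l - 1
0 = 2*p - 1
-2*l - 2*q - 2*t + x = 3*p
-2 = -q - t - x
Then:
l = -8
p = 1/2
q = 11/2 - t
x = -7/2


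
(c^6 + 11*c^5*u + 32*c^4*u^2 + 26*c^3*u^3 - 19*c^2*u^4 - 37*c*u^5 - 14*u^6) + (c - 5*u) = c^6 + 11*c^5*u + 32*c^4*u^2 + 26*c^3*u^3 - 19*c^2*u^4 - 37*c*u^5 + c - 14*u^6 - 5*u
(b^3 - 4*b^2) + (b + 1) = b^3 - 4*b^2 + b + 1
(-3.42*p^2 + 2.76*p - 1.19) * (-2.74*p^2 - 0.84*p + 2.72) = 9.3708*p^4 - 4.6896*p^3 - 8.3602*p^2 + 8.5068*p - 3.2368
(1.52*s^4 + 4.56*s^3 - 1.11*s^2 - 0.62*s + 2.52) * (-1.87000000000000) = -2.8424*s^4 - 8.5272*s^3 + 2.0757*s^2 + 1.1594*s - 4.7124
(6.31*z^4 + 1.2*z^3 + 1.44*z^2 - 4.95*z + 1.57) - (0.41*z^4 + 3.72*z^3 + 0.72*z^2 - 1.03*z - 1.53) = 5.9*z^4 - 2.52*z^3 + 0.72*z^2 - 3.92*z + 3.1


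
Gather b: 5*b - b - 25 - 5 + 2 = 4*b - 28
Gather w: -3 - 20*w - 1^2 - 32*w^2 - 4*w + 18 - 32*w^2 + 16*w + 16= -64*w^2 - 8*w + 30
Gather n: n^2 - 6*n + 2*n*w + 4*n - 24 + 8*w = n^2 + n*(2*w - 2) + 8*w - 24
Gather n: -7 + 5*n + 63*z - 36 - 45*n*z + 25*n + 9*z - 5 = n*(30 - 45*z) + 72*z - 48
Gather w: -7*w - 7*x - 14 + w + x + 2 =-6*w - 6*x - 12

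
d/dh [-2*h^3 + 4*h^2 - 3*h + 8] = -6*h^2 + 8*h - 3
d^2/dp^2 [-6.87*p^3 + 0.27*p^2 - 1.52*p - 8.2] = 0.54 - 41.22*p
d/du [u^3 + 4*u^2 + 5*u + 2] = 3*u^2 + 8*u + 5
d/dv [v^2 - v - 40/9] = 2*v - 1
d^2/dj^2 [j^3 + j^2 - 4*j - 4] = 6*j + 2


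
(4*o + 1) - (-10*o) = 14*o + 1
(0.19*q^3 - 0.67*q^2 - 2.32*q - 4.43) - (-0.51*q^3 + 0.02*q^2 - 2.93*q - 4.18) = 0.7*q^3 - 0.69*q^2 + 0.61*q - 0.25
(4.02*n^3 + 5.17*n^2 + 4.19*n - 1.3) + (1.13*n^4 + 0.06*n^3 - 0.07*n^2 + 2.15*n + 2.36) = 1.13*n^4 + 4.08*n^3 + 5.1*n^2 + 6.34*n + 1.06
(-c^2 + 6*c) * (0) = 0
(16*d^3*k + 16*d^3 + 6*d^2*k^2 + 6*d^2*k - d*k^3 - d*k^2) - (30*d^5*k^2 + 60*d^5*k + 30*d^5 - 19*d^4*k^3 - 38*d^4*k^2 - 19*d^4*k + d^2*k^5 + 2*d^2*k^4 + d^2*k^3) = -30*d^5*k^2 - 60*d^5*k - 30*d^5 + 19*d^4*k^3 + 38*d^4*k^2 + 19*d^4*k + 16*d^3*k + 16*d^3 - d^2*k^5 - 2*d^2*k^4 - d^2*k^3 + 6*d^2*k^2 + 6*d^2*k - d*k^3 - d*k^2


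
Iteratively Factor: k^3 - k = (k)*(k^2 - 1) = k*(k - 1)*(k + 1)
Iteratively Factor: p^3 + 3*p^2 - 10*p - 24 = (p + 2)*(p^2 + p - 12) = (p - 3)*(p + 2)*(p + 4)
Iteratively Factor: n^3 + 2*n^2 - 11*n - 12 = (n + 4)*(n^2 - 2*n - 3) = (n - 3)*(n + 4)*(n + 1)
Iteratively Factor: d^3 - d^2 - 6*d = (d + 2)*(d^2 - 3*d) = (d - 3)*(d + 2)*(d)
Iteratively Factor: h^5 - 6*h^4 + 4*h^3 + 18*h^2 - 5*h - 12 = (h - 1)*(h^4 - 5*h^3 - h^2 + 17*h + 12) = (h - 1)*(h + 1)*(h^3 - 6*h^2 + 5*h + 12) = (h - 3)*(h - 1)*(h + 1)*(h^2 - 3*h - 4) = (h - 4)*(h - 3)*(h - 1)*(h + 1)*(h + 1)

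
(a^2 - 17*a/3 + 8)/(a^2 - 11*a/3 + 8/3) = (a - 3)/(a - 1)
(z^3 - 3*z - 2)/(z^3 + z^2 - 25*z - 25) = (z^2 - z - 2)/(z^2 - 25)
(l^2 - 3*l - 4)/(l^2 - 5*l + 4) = (l + 1)/(l - 1)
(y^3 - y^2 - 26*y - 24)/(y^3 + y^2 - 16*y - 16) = (y - 6)/(y - 4)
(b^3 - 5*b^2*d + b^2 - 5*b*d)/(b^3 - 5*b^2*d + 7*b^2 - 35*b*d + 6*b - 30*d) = b/(b + 6)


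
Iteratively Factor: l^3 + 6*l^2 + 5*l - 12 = (l + 3)*(l^2 + 3*l - 4) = (l + 3)*(l + 4)*(l - 1)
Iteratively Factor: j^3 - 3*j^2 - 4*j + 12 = (j - 2)*(j^2 - j - 6) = (j - 2)*(j + 2)*(j - 3)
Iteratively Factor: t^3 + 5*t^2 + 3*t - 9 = (t + 3)*(t^2 + 2*t - 3) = (t + 3)^2*(t - 1)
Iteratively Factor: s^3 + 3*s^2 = (s)*(s^2 + 3*s) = s*(s + 3)*(s)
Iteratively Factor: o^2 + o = (o + 1)*(o)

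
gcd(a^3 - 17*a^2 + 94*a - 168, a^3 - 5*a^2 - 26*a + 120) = a^2 - 10*a + 24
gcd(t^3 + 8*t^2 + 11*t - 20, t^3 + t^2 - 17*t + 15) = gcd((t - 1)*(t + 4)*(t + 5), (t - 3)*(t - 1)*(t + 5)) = t^2 + 4*t - 5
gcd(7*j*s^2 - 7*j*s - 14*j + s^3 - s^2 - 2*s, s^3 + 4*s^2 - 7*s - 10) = s^2 - s - 2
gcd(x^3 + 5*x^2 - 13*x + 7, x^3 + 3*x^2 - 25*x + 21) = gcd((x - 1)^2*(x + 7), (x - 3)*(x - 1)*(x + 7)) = x^2 + 6*x - 7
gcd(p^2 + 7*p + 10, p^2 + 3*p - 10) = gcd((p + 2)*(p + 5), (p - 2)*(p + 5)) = p + 5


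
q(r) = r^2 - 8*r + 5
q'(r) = 2*r - 8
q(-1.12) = 15.21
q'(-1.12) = -10.24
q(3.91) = -10.99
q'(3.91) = -0.18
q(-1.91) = 23.93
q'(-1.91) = -11.82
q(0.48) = 1.39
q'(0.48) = -7.04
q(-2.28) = 28.44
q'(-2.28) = -12.56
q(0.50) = 1.25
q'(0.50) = -7.00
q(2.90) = -9.79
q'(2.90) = -2.20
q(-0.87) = 12.72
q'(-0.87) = -9.74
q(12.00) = 53.00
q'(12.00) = 16.00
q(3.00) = -10.00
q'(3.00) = -2.00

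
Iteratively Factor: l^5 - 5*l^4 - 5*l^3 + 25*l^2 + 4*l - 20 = (l - 5)*(l^4 - 5*l^2 + 4) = (l - 5)*(l + 1)*(l^3 - l^2 - 4*l + 4) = (l - 5)*(l - 2)*(l + 1)*(l^2 + l - 2) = (l - 5)*(l - 2)*(l + 1)*(l + 2)*(l - 1)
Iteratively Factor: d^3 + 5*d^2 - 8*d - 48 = (d - 3)*(d^2 + 8*d + 16) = (d - 3)*(d + 4)*(d + 4)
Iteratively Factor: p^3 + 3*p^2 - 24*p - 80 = (p + 4)*(p^2 - p - 20) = (p - 5)*(p + 4)*(p + 4)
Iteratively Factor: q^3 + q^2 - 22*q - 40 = (q - 5)*(q^2 + 6*q + 8) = (q - 5)*(q + 2)*(q + 4)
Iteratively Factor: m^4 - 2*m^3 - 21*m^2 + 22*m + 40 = (m + 4)*(m^3 - 6*m^2 + 3*m + 10) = (m - 2)*(m + 4)*(m^2 - 4*m - 5) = (m - 5)*(m - 2)*(m + 4)*(m + 1)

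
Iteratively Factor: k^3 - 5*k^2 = (k - 5)*(k^2) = k*(k - 5)*(k)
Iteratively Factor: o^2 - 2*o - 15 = (o + 3)*(o - 5)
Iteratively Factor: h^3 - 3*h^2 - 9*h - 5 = (h + 1)*(h^2 - 4*h - 5) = (h + 1)^2*(h - 5)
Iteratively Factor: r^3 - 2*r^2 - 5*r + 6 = (r - 3)*(r^2 + r - 2) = (r - 3)*(r + 2)*(r - 1)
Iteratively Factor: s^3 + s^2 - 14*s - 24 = (s + 3)*(s^2 - 2*s - 8) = (s - 4)*(s + 3)*(s + 2)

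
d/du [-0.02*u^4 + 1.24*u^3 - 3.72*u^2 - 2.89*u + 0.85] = -0.08*u^3 + 3.72*u^2 - 7.44*u - 2.89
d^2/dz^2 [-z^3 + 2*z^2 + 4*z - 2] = 4 - 6*z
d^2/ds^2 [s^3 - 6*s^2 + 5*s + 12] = 6*s - 12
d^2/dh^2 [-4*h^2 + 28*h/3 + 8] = -8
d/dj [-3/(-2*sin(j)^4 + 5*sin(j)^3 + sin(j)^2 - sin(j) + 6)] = 3*(-8*sin(j)^3 + 15*sin(j)^2 + 2*sin(j) - 1)*cos(j)/(-2*sin(j)^4 + 5*sin(j)^3 + sin(j)^2 - sin(j) + 6)^2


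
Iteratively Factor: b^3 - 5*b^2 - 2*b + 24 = (b - 3)*(b^2 - 2*b - 8) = (b - 3)*(b + 2)*(b - 4)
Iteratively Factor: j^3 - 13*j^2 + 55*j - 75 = (j - 3)*(j^2 - 10*j + 25) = (j - 5)*(j - 3)*(j - 5)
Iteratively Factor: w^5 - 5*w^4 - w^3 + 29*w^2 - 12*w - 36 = (w - 3)*(w^4 - 2*w^3 - 7*w^2 + 8*w + 12) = (w - 3)*(w + 2)*(w^3 - 4*w^2 + w + 6) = (w - 3)^2*(w + 2)*(w^2 - w - 2) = (w - 3)^2*(w - 2)*(w + 2)*(w + 1)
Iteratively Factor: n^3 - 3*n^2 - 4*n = (n)*(n^2 - 3*n - 4) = n*(n + 1)*(n - 4)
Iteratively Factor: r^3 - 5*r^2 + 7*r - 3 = (r - 1)*(r^2 - 4*r + 3) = (r - 3)*(r - 1)*(r - 1)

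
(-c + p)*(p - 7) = -c*p + 7*c + p^2 - 7*p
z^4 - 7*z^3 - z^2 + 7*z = z*(z - 7)*(z - 1)*(z + 1)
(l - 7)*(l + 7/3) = l^2 - 14*l/3 - 49/3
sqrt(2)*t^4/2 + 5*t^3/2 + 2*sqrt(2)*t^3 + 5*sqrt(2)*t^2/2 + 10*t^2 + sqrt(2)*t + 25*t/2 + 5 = (t + 1)^2*(t + 5*sqrt(2)/2)*(sqrt(2)*t/2 + sqrt(2))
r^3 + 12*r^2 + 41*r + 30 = (r + 1)*(r + 5)*(r + 6)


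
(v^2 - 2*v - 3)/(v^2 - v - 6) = (v + 1)/(v + 2)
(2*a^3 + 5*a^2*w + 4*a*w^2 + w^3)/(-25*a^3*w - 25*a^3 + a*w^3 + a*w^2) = (2*a^3 + 5*a^2*w + 4*a*w^2 + w^3)/(a*(-25*a^2*w - 25*a^2 + w^3 + w^2))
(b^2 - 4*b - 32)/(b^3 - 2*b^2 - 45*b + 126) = (b^2 - 4*b - 32)/(b^3 - 2*b^2 - 45*b + 126)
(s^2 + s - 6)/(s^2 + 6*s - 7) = (s^2 + s - 6)/(s^2 + 6*s - 7)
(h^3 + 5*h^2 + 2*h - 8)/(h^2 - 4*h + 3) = (h^2 + 6*h + 8)/(h - 3)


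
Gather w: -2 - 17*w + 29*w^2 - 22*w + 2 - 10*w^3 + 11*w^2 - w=-10*w^3 + 40*w^2 - 40*w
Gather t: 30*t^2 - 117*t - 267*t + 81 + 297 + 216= 30*t^2 - 384*t + 594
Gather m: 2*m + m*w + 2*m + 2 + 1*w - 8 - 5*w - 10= m*(w + 4) - 4*w - 16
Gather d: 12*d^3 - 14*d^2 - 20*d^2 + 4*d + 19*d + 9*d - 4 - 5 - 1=12*d^3 - 34*d^2 + 32*d - 10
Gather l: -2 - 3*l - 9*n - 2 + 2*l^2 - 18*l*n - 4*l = 2*l^2 + l*(-18*n - 7) - 9*n - 4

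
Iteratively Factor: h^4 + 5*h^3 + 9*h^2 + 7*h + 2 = (h + 2)*(h^3 + 3*h^2 + 3*h + 1) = (h + 1)*(h + 2)*(h^2 + 2*h + 1) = (h + 1)^2*(h + 2)*(h + 1)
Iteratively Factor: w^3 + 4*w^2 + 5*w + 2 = (w + 2)*(w^2 + 2*w + 1) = (w + 1)*(w + 2)*(w + 1)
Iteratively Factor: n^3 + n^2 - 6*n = (n)*(n^2 + n - 6) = n*(n - 2)*(n + 3)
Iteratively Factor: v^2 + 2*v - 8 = (v + 4)*(v - 2)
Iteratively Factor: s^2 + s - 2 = (s - 1)*(s + 2)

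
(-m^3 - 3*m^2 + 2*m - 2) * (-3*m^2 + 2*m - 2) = 3*m^5 + 7*m^4 - 10*m^3 + 16*m^2 - 8*m + 4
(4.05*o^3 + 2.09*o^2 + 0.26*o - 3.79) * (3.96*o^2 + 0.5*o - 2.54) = 16.038*o^5 + 10.3014*o^4 - 8.2124*o^3 - 20.187*o^2 - 2.5554*o + 9.6266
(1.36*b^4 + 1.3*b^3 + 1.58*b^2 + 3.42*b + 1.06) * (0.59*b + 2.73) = 0.8024*b^5 + 4.4798*b^4 + 4.4812*b^3 + 6.3312*b^2 + 9.962*b + 2.8938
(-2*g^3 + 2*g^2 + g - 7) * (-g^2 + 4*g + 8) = 2*g^5 - 10*g^4 - 9*g^3 + 27*g^2 - 20*g - 56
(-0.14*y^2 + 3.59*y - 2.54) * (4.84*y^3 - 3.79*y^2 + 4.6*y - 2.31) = -0.6776*y^5 + 17.9062*y^4 - 26.5437*y^3 + 26.464*y^2 - 19.9769*y + 5.8674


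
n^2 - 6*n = n*(n - 6)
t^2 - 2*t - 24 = (t - 6)*(t + 4)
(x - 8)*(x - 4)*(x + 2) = x^3 - 10*x^2 + 8*x + 64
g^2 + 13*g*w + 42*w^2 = (g + 6*w)*(g + 7*w)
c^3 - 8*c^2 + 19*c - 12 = (c - 4)*(c - 3)*(c - 1)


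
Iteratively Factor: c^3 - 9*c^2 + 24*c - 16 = (c - 4)*(c^2 - 5*c + 4) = (c - 4)*(c - 1)*(c - 4)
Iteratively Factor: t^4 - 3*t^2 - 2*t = (t + 1)*(t^3 - t^2 - 2*t) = (t + 1)^2*(t^2 - 2*t) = t*(t + 1)^2*(t - 2)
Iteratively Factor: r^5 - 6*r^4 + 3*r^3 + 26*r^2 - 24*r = (r - 4)*(r^4 - 2*r^3 - 5*r^2 + 6*r) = (r - 4)*(r + 2)*(r^3 - 4*r^2 + 3*r) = (r - 4)*(r - 3)*(r + 2)*(r^2 - r) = r*(r - 4)*(r - 3)*(r + 2)*(r - 1)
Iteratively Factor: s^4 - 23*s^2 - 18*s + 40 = (s + 4)*(s^3 - 4*s^2 - 7*s + 10) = (s + 2)*(s + 4)*(s^2 - 6*s + 5) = (s - 5)*(s + 2)*(s + 4)*(s - 1)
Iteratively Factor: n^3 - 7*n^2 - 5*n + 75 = (n - 5)*(n^2 - 2*n - 15) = (n - 5)*(n + 3)*(n - 5)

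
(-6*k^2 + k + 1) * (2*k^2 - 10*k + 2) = -12*k^4 + 62*k^3 - 20*k^2 - 8*k + 2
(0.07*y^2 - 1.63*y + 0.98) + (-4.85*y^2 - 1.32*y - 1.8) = -4.78*y^2 - 2.95*y - 0.82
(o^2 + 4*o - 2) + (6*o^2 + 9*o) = 7*o^2 + 13*o - 2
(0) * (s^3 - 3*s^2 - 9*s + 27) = 0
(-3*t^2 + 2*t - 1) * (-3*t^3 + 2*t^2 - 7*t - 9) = 9*t^5 - 12*t^4 + 28*t^3 + 11*t^2 - 11*t + 9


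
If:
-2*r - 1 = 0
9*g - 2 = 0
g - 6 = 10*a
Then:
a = -26/45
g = 2/9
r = -1/2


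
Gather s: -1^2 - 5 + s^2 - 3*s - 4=s^2 - 3*s - 10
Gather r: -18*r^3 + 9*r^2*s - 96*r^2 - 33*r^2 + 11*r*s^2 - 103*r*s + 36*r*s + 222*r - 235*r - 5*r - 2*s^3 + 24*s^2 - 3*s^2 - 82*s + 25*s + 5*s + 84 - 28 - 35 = -18*r^3 + r^2*(9*s - 129) + r*(11*s^2 - 67*s - 18) - 2*s^3 + 21*s^2 - 52*s + 21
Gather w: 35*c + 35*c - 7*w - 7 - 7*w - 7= 70*c - 14*w - 14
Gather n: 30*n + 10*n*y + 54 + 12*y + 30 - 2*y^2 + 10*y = n*(10*y + 30) - 2*y^2 + 22*y + 84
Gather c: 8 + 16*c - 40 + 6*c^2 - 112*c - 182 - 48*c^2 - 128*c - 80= -42*c^2 - 224*c - 294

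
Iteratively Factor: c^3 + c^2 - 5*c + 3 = (c + 3)*(c^2 - 2*c + 1) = (c - 1)*(c + 3)*(c - 1)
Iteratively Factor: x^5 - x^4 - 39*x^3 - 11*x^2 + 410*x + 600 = (x + 3)*(x^4 - 4*x^3 - 27*x^2 + 70*x + 200) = (x + 3)*(x + 4)*(x^3 - 8*x^2 + 5*x + 50) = (x + 2)*(x + 3)*(x + 4)*(x^2 - 10*x + 25) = (x - 5)*(x + 2)*(x + 3)*(x + 4)*(x - 5)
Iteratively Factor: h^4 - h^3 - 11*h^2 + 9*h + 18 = (h - 2)*(h^3 + h^2 - 9*h - 9) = (h - 2)*(h + 1)*(h^2 - 9) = (h - 2)*(h + 1)*(h + 3)*(h - 3)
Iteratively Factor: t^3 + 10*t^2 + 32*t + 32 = (t + 4)*(t^2 + 6*t + 8) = (t + 4)^2*(t + 2)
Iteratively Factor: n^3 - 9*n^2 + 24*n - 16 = (n - 1)*(n^2 - 8*n + 16) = (n - 4)*(n - 1)*(n - 4)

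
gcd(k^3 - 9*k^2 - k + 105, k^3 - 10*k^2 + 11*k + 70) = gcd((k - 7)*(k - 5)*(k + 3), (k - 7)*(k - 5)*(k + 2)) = k^2 - 12*k + 35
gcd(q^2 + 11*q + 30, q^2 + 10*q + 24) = q + 6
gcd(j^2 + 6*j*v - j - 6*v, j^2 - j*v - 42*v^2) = j + 6*v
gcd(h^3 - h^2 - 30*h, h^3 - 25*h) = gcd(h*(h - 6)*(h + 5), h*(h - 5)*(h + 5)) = h^2 + 5*h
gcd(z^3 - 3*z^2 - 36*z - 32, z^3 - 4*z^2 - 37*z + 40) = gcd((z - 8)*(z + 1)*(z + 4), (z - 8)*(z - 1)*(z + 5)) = z - 8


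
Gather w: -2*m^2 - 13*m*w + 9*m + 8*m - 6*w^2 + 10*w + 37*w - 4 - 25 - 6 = -2*m^2 + 17*m - 6*w^2 + w*(47 - 13*m) - 35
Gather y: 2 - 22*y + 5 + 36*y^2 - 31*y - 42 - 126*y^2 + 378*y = -90*y^2 + 325*y - 35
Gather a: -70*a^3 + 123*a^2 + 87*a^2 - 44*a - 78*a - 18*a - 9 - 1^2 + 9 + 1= -70*a^3 + 210*a^2 - 140*a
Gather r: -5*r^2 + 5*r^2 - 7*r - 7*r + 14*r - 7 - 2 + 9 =0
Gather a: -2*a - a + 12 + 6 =18 - 3*a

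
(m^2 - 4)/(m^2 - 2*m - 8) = (m - 2)/(m - 4)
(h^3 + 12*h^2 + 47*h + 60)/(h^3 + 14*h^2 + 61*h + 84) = (h + 5)/(h + 7)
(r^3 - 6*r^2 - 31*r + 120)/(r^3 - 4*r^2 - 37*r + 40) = (r - 3)/(r - 1)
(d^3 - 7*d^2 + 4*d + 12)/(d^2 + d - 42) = (d^2 - d - 2)/(d + 7)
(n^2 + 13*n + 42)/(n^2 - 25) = (n^2 + 13*n + 42)/(n^2 - 25)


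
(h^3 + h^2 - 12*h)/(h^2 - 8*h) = (h^2 + h - 12)/(h - 8)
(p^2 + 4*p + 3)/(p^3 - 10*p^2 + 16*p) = (p^2 + 4*p + 3)/(p*(p^2 - 10*p + 16))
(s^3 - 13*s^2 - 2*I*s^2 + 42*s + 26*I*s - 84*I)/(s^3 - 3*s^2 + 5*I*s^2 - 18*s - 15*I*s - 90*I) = (s^2 - s*(7 + 2*I) + 14*I)/(s^2 + s*(3 + 5*I) + 15*I)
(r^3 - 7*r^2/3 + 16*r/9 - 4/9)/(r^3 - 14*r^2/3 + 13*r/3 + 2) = (9*r^3 - 21*r^2 + 16*r - 4)/(3*(3*r^3 - 14*r^2 + 13*r + 6))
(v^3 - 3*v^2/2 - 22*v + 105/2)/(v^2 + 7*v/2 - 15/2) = (2*v^2 - 13*v + 21)/(2*v - 3)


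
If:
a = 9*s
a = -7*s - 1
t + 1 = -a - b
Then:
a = -9/16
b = -t - 7/16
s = -1/16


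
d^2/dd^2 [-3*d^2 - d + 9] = -6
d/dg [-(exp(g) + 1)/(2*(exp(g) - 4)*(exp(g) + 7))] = (exp(2*g) + 2*exp(g) + 31)*exp(g)/(2*(exp(4*g) + 6*exp(3*g) - 47*exp(2*g) - 168*exp(g) + 784))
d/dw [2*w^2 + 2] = 4*w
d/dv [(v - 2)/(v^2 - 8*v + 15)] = (v^2 - 8*v - 2*(v - 4)*(v - 2) + 15)/(v^2 - 8*v + 15)^2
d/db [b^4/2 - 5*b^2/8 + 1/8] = b*(8*b^2 - 5)/4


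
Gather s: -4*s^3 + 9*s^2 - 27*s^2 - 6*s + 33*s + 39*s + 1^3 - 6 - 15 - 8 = -4*s^3 - 18*s^2 + 66*s - 28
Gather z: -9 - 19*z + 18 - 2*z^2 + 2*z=-2*z^2 - 17*z + 9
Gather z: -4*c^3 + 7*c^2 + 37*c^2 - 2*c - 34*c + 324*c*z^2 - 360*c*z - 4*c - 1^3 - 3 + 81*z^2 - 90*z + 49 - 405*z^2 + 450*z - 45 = -4*c^3 + 44*c^2 - 40*c + z^2*(324*c - 324) + z*(360 - 360*c)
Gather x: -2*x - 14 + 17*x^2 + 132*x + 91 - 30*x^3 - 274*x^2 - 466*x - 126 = -30*x^3 - 257*x^2 - 336*x - 49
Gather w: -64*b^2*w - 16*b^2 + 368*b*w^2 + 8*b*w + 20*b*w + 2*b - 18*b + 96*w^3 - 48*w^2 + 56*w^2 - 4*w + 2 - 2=-16*b^2 - 16*b + 96*w^3 + w^2*(368*b + 8) + w*(-64*b^2 + 28*b - 4)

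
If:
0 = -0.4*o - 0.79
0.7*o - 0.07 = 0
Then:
No Solution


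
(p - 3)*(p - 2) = p^2 - 5*p + 6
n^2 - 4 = (n - 2)*(n + 2)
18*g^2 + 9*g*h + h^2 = (3*g + h)*(6*g + h)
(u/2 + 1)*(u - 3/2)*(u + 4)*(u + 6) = u^4/2 + 21*u^3/4 + 13*u^2 - 9*u - 36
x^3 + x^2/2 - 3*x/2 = x*(x - 1)*(x + 3/2)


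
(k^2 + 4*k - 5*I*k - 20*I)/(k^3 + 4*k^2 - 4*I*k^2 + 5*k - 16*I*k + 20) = 1/(k + I)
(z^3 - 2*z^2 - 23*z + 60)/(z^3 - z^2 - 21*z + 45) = (z - 4)/(z - 3)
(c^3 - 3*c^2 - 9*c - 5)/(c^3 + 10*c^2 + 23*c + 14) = (c^2 - 4*c - 5)/(c^2 + 9*c + 14)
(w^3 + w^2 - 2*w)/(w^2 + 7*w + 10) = w*(w - 1)/(w + 5)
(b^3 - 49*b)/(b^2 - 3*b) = (b^2 - 49)/(b - 3)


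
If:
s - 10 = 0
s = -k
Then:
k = -10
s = 10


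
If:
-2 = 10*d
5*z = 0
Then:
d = -1/5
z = 0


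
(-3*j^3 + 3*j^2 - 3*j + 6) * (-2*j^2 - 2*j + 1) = 6*j^5 - 3*j^3 - 3*j^2 - 15*j + 6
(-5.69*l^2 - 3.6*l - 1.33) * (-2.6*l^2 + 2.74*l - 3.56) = 14.794*l^4 - 6.2306*l^3 + 13.8504*l^2 + 9.1718*l + 4.7348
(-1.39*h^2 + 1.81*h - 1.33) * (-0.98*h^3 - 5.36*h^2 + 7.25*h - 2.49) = 1.3622*h^5 + 5.6766*h^4 - 18.4757*h^3 + 23.7124*h^2 - 14.1494*h + 3.3117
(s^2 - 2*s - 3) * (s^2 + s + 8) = s^4 - s^3 + 3*s^2 - 19*s - 24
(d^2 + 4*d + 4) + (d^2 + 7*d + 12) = 2*d^2 + 11*d + 16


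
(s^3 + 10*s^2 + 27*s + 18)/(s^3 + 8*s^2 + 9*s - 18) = (s + 1)/(s - 1)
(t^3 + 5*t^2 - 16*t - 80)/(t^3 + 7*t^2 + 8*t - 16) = (t^2 + t - 20)/(t^2 + 3*t - 4)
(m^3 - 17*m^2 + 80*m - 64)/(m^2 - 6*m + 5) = (m^2 - 16*m + 64)/(m - 5)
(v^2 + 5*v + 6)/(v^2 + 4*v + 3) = (v + 2)/(v + 1)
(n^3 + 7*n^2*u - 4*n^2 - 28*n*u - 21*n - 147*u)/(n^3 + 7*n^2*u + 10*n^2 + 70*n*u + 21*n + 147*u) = (n - 7)/(n + 7)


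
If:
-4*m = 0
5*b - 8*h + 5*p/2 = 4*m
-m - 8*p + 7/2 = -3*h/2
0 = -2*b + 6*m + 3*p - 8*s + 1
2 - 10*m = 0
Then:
No Solution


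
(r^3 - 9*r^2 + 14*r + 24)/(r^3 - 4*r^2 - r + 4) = (r - 6)/(r - 1)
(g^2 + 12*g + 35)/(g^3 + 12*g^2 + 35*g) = 1/g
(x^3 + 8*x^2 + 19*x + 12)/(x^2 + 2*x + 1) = (x^2 + 7*x + 12)/(x + 1)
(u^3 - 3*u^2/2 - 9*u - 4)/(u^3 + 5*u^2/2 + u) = (u - 4)/u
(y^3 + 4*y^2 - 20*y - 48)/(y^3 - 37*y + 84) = (y^2 + 8*y + 12)/(y^2 + 4*y - 21)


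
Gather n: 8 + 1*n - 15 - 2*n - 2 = -n - 9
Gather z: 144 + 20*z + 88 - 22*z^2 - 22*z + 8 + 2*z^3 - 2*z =2*z^3 - 22*z^2 - 4*z + 240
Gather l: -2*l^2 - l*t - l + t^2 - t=-2*l^2 + l*(-t - 1) + t^2 - t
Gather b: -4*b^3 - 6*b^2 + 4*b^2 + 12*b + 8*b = -4*b^3 - 2*b^2 + 20*b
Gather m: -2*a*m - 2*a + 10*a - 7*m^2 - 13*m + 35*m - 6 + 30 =8*a - 7*m^2 + m*(22 - 2*a) + 24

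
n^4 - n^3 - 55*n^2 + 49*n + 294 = (n - 7)*(n - 3)*(n + 2)*(n + 7)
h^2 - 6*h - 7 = (h - 7)*(h + 1)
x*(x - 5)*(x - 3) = x^3 - 8*x^2 + 15*x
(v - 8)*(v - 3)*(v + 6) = v^3 - 5*v^2 - 42*v + 144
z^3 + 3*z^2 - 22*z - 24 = (z - 4)*(z + 1)*(z + 6)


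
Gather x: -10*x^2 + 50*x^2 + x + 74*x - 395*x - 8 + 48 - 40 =40*x^2 - 320*x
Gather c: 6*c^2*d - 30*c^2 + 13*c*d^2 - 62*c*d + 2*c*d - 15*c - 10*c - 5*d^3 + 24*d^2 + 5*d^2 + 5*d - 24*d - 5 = c^2*(6*d - 30) + c*(13*d^2 - 60*d - 25) - 5*d^3 + 29*d^2 - 19*d - 5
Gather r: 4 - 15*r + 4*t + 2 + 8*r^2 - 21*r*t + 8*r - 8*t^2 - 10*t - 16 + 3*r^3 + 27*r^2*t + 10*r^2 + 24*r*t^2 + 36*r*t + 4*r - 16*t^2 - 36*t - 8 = 3*r^3 + r^2*(27*t + 18) + r*(24*t^2 + 15*t - 3) - 24*t^2 - 42*t - 18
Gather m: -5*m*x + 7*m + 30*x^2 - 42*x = m*(7 - 5*x) + 30*x^2 - 42*x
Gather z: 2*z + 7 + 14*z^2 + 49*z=14*z^2 + 51*z + 7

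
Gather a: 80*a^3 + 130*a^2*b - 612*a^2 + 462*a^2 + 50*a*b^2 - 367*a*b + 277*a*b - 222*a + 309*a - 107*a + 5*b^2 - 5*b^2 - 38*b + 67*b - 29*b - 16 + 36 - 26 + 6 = 80*a^3 + a^2*(130*b - 150) + a*(50*b^2 - 90*b - 20)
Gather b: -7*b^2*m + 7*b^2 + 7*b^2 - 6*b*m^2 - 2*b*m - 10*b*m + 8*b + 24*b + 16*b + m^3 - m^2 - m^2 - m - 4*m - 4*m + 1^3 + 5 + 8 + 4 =b^2*(14 - 7*m) + b*(-6*m^2 - 12*m + 48) + m^3 - 2*m^2 - 9*m + 18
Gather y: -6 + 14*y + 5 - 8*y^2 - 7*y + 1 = -8*y^2 + 7*y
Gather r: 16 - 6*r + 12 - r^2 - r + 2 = -r^2 - 7*r + 30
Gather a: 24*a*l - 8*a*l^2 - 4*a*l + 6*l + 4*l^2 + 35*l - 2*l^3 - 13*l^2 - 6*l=a*(-8*l^2 + 20*l) - 2*l^3 - 9*l^2 + 35*l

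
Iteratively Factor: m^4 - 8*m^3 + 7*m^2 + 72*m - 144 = (m + 3)*(m^3 - 11*m^2 + 40*m - 48) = (m - 4)*(m + 3)*(m^2 - 7*m + 12) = (m - 4)*(m - 3)*(m + 3)*(m - 4)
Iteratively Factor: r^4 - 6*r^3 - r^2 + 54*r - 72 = (r - 4)*(r^3 - 2*r^2 - 9*r + 18) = (r - 4)*(r + 3)*(r^2 - 5*r + 6) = (r - 4)*(r - 3)*(r + 3)*(r - 2)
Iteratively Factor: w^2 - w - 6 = (w - 3)*(w + 2)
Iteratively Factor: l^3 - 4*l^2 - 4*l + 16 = (l - 4)*(l^2 - 4) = (l - 4)*(l + 2)*(l - 2)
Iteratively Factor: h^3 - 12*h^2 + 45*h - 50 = (h - 5)*(h^2 - 7*h + 10) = (h - 5)^2*(h - 2)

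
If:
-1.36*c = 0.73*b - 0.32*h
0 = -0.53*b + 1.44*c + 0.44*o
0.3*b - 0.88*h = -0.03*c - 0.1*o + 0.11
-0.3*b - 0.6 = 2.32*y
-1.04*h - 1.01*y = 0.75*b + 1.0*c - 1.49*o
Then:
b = -0.19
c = 0.05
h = -0.23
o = -0.38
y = -0.23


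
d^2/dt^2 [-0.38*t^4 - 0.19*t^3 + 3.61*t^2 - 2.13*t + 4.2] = -4.56*t^2 - 1.14*t + 7.22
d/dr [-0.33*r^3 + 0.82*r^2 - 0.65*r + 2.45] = -0.99*r^2 + 1.64*r - 0.65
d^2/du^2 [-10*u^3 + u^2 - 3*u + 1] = 2 - 60*u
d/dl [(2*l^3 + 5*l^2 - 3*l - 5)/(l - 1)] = (4*l^3 - l^2 - 10*l + 8)/(l^2 - 2*l + 1)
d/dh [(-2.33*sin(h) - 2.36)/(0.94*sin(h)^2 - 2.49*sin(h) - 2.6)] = (2.1902*sin(h)^2 + 4.4368*sin(h) + 0.1816)*cos(h)/(0.8836*sin(h)^4 - 4.6812*sin(h)^3 + 1.3121*sin(h)^2 + 12.948*sin(h) + 6.76)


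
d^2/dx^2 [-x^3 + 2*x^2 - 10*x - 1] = 4 - 6*x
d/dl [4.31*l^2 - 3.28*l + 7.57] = 8.62*l - 3.28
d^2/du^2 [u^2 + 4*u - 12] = 2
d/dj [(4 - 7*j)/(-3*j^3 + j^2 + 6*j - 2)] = (21*j^3 - 7*j^2 - 42*j + (7*j - 4)*(-9*j^2 + 2*j + 6) + 14)/(3*j^3 - j^2 - 6*j + 2)^2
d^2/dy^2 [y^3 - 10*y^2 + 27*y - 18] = 6*y - 20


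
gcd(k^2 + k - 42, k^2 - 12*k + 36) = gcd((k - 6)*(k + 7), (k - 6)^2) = k - 6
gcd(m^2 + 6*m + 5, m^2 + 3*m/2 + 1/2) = m + 1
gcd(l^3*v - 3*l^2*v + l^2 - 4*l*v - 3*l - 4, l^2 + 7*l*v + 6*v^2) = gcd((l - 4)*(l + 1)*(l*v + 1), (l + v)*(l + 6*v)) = 1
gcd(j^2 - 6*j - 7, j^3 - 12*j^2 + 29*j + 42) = j^2 - 6*j - 7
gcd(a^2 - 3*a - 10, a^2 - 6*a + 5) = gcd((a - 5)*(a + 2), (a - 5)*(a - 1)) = a - 5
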